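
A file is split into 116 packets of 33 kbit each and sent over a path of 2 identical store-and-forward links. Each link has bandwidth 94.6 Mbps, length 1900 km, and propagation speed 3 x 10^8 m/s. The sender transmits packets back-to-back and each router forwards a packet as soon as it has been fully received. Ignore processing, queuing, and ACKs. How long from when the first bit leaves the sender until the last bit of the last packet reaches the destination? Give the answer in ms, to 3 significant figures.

Per-hop transmission t_tx = L/R = 33000/94600000 = 0.348837 ms.
Per-hop propagation t_prop = 1900000/300000000 = 6.33333 ms.
Pipeline fill: first packet needs 2·t_tx to clear all hops; remaining 115 packets each add one t_tx.
Total = (2+116-1)·t_tx + 2·t_prop = 117·0.348837 + 2·6.33333 = 53.5 ms.

53.5 ms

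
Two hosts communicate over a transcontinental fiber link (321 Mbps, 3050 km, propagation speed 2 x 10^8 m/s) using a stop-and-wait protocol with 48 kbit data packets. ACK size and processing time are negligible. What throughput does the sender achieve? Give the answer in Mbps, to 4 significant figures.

t_tx = L/R = 48000/321000000 = 0.000149533 s.
t_prop = 3050000/200000000 = 0.01525 s; RTT = 0.0305 s.
Cycle = t_tx + RTT = 0.0306495 s.
Throughput = L / cycle = 48000 / 0.0306495 = 1.566 Mbps.

1.566 Mbps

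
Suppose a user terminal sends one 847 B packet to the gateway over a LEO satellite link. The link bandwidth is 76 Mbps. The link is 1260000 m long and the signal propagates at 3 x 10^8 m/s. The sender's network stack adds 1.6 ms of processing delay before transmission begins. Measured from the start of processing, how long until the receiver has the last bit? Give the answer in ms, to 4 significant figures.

5.889 ms

L = 847 × 8 = 6776 bits.
Transmission delay = L/R = 6776 / 76000000 = 0.0891579 ms.
Propagation delay = d/s = 1260000 m / 300000000 m/s = 4.2 ms.
Plus processing delay 1.6 ms = 1.6 ms.
Total = 5.889 ms.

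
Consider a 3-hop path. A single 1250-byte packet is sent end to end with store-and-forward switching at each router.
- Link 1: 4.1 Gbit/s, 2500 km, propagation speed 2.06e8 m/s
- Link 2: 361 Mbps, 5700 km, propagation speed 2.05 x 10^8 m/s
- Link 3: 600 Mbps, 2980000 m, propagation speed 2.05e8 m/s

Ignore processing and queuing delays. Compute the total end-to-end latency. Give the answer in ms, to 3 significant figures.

54.5 ms

L = 1250 × 8 = 10000 bits.
Transmission delays (L/R per hop): 0.00243902, 0.0277008, 0.0166667 ms; sum = 0.0468065 ms.
Propagation delays (d/s per hop): 12.1359, 27.8049, 14.5366 ms; sum = 54.4774 ms.
End-to-end = 54.5 ms.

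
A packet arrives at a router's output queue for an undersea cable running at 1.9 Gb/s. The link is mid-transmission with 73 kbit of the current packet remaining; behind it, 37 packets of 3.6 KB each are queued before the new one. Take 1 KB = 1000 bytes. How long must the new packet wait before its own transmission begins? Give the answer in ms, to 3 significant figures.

Each queued packet: L/R = 28800/1900000000 = 0.0151579 ms.
37 queued → 0.560842 ms.
Plus remaining 73000 bits of current packet: 0.0384211 ms.
Queuing delay = 0.599 ms.

0.599 ms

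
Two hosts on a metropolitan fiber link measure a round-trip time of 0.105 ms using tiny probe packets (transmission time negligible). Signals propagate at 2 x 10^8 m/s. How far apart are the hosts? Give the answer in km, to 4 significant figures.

One-way propagation = RTT/2 = 0.0525 ms.
d = s × t = 200000000 × 5.25e-05 = 10.50 km.

10.50 km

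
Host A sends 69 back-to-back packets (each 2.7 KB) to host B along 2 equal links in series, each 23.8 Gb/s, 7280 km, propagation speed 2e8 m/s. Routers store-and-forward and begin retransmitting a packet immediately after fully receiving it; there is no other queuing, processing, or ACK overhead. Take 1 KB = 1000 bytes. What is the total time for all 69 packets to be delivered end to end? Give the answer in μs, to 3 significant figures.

Per-hop transmission t_tx = L/R = 21600/23800000000 = 0.907563 μs.
Per-hop propagation t_prop = 7280000/200000000 = 36400 μs.
Pipeline fill: first packet needs 2·t_tx to clear all hops; remaining 68 packets each add one t_tx.
Total = (2+69-1)·t_tx + 2·t_prop = 70·0.907563 + 2·36400 = 72900 μs.

72900 μs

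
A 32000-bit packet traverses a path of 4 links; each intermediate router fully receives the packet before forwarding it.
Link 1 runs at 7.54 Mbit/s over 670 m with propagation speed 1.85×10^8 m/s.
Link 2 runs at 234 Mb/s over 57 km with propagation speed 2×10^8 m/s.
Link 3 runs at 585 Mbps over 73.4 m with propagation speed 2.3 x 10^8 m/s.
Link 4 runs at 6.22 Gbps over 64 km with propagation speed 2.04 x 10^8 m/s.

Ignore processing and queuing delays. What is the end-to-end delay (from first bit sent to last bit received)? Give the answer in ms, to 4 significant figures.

5.043 ms

Transmission delays (L/R per hop): 4.24403, 0.136752, 0.0547009, 0.00514469 ms; sum = 4.44063 ms.
Propagation delays (d/s per hop): 0.00362162, 0.285, 0.00031913, 0.313725 ms; sum = 0.602666 ms.
End-to-end = 5.043 ms.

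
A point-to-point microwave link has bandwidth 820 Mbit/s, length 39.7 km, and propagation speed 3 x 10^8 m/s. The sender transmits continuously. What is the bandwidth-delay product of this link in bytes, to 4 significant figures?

Propagation delay = 39700 / 300000000 = 0.000132333 s.
BDP = R × t_prop = 820000000 × 0.000132333 = 108513 bits.
In bytes: 108513/8 = 13560 bytes.

13560 bytes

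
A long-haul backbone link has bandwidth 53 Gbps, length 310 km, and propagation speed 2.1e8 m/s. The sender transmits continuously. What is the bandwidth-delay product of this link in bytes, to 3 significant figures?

9780000 bytes

Propagation delay = 310000 / 210000000 = 0.00147619 s.
BDP = R × t_prop = 53000000000 × 0.00147619 = 78238100 bits.
In bytes: 78238100/8 = 9780000 bytes.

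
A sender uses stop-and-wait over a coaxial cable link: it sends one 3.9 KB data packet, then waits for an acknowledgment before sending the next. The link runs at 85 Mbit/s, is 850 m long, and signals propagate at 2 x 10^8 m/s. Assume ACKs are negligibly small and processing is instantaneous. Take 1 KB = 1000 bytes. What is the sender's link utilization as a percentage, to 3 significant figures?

t_tx = L/R = 31200/85000000 = 0.000367059 s.
t_prop = 850/200000000 = 4.25e-06 s; RTT = 8.5e-06 s.
Cycle = t_tx + RTT = 0.000375559 s.
Utilization = t_tx / cycle = 0.000367059/0.000375559 = 97.7 %.

97.7 %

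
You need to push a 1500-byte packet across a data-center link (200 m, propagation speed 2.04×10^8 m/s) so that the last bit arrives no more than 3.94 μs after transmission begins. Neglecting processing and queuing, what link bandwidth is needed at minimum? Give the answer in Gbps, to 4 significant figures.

L = 12000 bits.
Propagation delay = 200 / 204000000 = 0.980392 μs.
Transmission budget = 3.94 − 0.980392 = 2.95961 μs.
R ≥ L / t_tx = 12000 bits / 2.95961e-06 s = 4.055 Gbps.

4.055 Gbps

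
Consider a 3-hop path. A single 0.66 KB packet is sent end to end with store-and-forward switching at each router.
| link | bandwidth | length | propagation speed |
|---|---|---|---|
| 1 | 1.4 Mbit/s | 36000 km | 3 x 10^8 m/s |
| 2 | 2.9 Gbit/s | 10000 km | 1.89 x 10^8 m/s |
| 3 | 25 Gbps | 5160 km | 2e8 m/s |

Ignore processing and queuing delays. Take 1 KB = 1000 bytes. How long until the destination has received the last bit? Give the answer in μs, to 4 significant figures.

L = 5280 bits.
Transmission delays (L/R per hop): 3771.43, 1.82069, 0.2112 μs; sum = 3773.46 μs.
Propagation delays (d/s per hop): 120000, 52910.1, 25800 μs; sum = 198710 μs.
End-to-end = 202500 μs.

202500 μs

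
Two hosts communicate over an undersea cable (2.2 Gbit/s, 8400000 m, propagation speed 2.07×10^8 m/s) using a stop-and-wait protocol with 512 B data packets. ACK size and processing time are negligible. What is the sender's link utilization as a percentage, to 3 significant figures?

0.00229 %

t_tx = L/R = 4096/2200000000 = 1.86182e-06 s.
t_prop = 8400000/2.07e+08 = 0.0405797 s; RTT = 0.0811594 s.
Cycle = t_tx + RTT = 0.0811613 s.
Utilization = t_tx / cycle = 1.86182e-06/0.0811613 = 0.00229 %.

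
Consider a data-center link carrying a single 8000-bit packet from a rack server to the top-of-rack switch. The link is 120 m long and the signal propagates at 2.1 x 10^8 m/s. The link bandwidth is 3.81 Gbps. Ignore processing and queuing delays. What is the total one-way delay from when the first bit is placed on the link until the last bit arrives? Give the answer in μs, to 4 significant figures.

2.671 μs

Transmission delay = L/R = 8000 / 3810000000 = 2.09974 μs.
Propagation delay = d/s = 120 m / 210000000 m/s = 0.571429 μs.
Total = 2.671 μs.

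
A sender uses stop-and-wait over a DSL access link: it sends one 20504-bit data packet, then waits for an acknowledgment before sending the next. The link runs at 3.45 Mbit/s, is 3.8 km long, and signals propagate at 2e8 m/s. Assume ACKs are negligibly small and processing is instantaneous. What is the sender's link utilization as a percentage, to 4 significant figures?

t_tx = L/R = 20504/3450000 = 0.00594319 s.
t_prop = 3800/200000000 = 1.9e-05 s; RTT = 3.8e-05 s.
Cycle = t_tx + RTT = 0.00598119 s.
Utilization = t_tx / cycle = 0.00594319/0.00598119 = 99.36 %.

99.36 %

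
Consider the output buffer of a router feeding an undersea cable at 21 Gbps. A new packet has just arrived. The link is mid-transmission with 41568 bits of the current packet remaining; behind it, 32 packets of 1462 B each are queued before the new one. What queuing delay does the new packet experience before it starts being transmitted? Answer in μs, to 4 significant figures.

Each queued packet: L/R = 11696/21000000000 = 0.556952 μs.
32 queued → 17.8225 μs.
Plus remaining 41568 bits of current packet: 1.97943 μs.
Queuing delay = 19.80 μs.

19.80 μs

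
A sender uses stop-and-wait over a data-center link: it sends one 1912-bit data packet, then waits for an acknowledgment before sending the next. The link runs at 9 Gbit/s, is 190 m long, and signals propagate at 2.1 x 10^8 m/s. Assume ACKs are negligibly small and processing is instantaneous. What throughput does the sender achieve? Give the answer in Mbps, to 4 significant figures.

t_tx = L/R = 1912/9000000000 = 2.12444e-07 s.
t_prop = 190/210000000 = 9.04762e-07 s; RTT = 1.80952e-06 s.
Cycle = t_tx + RTT = 2.02197e-06 s.
Throughput = L / cycle = 1912 / 2.02197e-06 = 945.6 Mbps.

945.6 Mbps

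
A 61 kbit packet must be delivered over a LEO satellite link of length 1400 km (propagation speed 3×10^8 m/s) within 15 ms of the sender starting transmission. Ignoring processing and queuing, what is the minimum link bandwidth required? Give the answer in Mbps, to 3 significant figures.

5.90 Mbps

Propagation delay = 1400000 / 300000000 = 4.66667 ms.
Transmission budget = 15 − 4.66667 = 10.3333 ms.
R ≥ L / t_tx = 61000 bits / 0.0103333 s = 5.90 Mbps.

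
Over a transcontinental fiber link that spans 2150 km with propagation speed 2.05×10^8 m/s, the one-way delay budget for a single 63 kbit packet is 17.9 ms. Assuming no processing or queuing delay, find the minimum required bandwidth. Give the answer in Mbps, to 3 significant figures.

8.50 Mbps

Propagation delay = 2150000 / 2.05e+08 = 10.4878 ms.
Transmission budget = 17.9 − 10.4878 = 7.4122 ms.
R ≥ L / t_tx = 63000 bits / 0.0074122 s = 8.50 Mbps.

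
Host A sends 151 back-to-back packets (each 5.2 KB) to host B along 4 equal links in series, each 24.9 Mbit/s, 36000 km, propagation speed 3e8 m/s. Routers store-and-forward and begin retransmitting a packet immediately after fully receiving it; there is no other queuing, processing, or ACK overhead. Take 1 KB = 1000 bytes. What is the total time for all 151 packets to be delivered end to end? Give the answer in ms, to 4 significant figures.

Per-hop transmission t_tx = L/R = 41600/24900000 = 1.67068 ms.
Per-hop propagation t_prop = 36000000/300000000 = 120 ms.
Pipeline fill: first packet needs 4·t_tx to clear all hops; remaining 150 packets each add one t_tx.
Total = (4+151-1)·t_tx + 4·t_prop = 154·1.67068 + 4·120 = 737.3 ms.

737.3 ms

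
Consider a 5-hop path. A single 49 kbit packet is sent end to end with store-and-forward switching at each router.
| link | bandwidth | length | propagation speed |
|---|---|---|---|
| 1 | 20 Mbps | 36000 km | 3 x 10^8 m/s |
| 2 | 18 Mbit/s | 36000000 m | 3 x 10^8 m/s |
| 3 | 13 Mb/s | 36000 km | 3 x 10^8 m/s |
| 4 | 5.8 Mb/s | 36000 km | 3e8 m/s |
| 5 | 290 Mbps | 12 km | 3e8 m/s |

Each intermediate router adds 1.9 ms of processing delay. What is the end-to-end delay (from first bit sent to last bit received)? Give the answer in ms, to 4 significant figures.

L = 49000 bits.
Transmission delays (L/R per hop): 2.45, 2.72222, 3.76923, 8.44828, 0.168966 ms; sum = 17.5587 ms.
Propagation delays (d/s per hop): 120, 120, 120, 120, 0.04 ms; sum = 480.04 ms.
Processing at 4 router(s): 4 × 1.9 ms = 7.6 ms.
End-to-end = 505.2 ms.

505.2 ms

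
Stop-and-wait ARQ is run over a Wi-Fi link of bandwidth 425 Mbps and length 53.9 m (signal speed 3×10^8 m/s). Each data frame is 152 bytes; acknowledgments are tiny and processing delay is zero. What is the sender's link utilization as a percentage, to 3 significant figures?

t_tx = L/R = 1216/425000000 = 2.86118e-06 s.
t_prop = 53.9/300000000 = 1.79667e-07 s; RTT = 3.59333e-07 s.
Cycle = t_tx + RTT = 3.22051e-06 s.
Utilization = t_tx / cycle = 2.86118e-06/3.22051e-06 = 88.8 %.

88.8 %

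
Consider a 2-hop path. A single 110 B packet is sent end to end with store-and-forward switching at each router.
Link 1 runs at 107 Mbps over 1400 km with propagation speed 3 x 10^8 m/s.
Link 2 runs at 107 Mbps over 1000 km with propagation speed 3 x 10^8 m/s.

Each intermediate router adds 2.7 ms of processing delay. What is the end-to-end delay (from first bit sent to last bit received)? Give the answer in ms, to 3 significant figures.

10.7 ms

L = 110 × 8 = 880 bits.
Transmission delay per hop = L/R = 880/107000000 = 0.0082243 ms; 2 hops → 0.0164486 ms.
Propagation delays (d/s per hop): 4.66667, 3.33333 ms; sum = 8 ms.
Processing at 1 router(s): 1 × 2.7 ms = 2.7 ms.
End-to-end = 10.7 ms.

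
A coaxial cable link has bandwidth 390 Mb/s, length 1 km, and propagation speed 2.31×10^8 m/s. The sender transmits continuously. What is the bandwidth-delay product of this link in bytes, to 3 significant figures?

Propagation delay = 1000 / 231000000 = 4.329e-06 s.
BDP = R × t_prop = 390000000 × 4.329e-06 = 1688.31 bits.
In bytes: 1688.31/8 = 211 bytes.

211 bytes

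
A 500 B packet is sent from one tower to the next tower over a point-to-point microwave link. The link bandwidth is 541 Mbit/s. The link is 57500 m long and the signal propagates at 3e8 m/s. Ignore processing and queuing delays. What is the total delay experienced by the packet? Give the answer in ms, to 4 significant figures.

L = 500 × 8 = 4000 bits.
Transmission delay = L/R = 4000 / 541000000 = 0.00739372 ms.
Propagation delay = d/s = 57500 m / 300000000 m/s = 0.191667 ms.
Total = 0.1991 ms.

0.1991 ms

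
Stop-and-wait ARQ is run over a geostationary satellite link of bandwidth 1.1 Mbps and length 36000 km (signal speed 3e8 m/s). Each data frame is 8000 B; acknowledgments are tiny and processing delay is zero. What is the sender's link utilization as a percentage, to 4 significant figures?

19.51 %

t_tx = L/R = 64000/1100000 = 0.0581818 s.
t_prop = 36000000/300000000 = 0.12 s; RTT = 0.24 s.
Cycle = t_tx + RTT = 0.298182 s.
Utilization = t_tx / cycle = 0.0581818/0.298182 = 19.51 %.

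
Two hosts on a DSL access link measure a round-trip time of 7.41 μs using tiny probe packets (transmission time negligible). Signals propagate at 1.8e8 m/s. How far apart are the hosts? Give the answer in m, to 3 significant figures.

667 m

One-way propagation = RTT/2 = 3.705 μs.
d = s × t = 180000000 × 3.705e-06 = 667 m.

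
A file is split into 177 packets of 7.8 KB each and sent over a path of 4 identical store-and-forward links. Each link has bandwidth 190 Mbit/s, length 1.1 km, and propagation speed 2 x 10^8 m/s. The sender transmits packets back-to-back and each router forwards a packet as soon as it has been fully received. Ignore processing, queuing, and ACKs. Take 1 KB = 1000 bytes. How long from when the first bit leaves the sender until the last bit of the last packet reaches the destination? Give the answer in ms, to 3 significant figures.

Per-hop transmission t_tx = L/R = 62400/190000000 = 0.328421 ms.
Per-hop propagation t_prop = 1100/200000000 = 0.0055 ms.
Pipeline fill: first packet needs 4·t_tx to clear all hops; remaining 176 packets each add one t_tx.
Total = (4+177-1)·t_tx + 4·t_prop = 180·0.328421 + 4·0.0055 = 59.1 ms.

59.1 ms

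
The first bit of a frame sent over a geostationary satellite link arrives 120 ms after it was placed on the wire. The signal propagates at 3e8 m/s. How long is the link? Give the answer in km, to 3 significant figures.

d = s × t_prop = 300000000 × 0.12 = 36000 km.

36000 km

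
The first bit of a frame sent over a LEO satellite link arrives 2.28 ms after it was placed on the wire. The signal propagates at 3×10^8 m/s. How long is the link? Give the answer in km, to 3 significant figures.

d = s × t_prop = 300000000 × 0.00228 = 684 km.

684 km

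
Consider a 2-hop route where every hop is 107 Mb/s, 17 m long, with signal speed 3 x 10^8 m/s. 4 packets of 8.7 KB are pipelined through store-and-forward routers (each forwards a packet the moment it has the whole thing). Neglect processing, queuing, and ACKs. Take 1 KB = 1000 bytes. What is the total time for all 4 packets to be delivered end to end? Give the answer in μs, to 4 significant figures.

3252 μs

Per-hop transmission t_tx = L/R = 69600/107000000 = 650.467 μs.
Per-hop propagation t_prop = 17/300000000 = 0.0566667 μs.
Pipeline fill: first packet needs 2·t_tx to clear all hops; remaining 3 packets each add one t_tx.
Total = (2+4-1)·t_tx + 2·t_prop = 5·650.467 + 2·0.0566667 = 3252 μs.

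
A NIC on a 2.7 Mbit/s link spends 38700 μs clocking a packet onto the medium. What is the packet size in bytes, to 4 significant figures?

L = R × t_tx = 2700000 b/s × 0.0387 s = 104490 bits.
In bytes: 104490 / 8 = 13060 bytes.

13060 bytes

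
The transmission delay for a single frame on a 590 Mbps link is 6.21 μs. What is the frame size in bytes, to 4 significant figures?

L = R × t_tx = 590000000 b/s × 6.21e-06 s = 3663.9 bits.
In bytes: 3663.9 / 8 = 458.0 bytes.

458.0 bytes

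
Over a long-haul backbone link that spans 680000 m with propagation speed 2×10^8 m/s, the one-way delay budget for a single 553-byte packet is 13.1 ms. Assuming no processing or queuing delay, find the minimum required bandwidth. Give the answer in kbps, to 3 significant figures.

L = 4424 bits.
Propagation delay = 680000 / 200000000 = 3.4 ms.
Transmission budget = 13.1 − 3.4 = 9.7 ms.
R ≥ L / t_tx = 4424 bits / 0.0097 s = 456 kbps.

456 kbps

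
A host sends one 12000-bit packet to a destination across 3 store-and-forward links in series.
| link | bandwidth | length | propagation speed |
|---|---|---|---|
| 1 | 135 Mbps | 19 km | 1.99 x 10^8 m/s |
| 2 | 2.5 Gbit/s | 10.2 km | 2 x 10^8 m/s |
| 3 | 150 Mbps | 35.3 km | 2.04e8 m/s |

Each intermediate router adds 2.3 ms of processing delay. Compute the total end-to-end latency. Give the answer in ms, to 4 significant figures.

5.093 ms

Transmission delays (L/R per hop): 0.0888889, 0.0048, 0.08 ms; sum = 0.173689 ms.
Propagation delays (d/s per hop): 0.0954774, 0.051, 0.173039 ms; sum = 0.319517 ms.
Processing at 2 router(s): 2 × 2.3 ms = 4.6 ms.
End-to-end = 5.093 ms.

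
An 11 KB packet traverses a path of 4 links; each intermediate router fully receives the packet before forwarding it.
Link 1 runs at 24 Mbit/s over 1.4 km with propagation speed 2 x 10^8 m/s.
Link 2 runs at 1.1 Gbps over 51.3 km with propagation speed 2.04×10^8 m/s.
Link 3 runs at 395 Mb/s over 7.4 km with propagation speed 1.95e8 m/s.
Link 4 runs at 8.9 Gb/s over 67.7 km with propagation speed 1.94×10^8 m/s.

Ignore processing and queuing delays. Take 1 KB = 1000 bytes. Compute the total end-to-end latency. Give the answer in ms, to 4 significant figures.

L = 88000 bits.
Transmission delays (L/R per hop): 3.66667, 0.08, 0.222785, 0.00988764 ms; sum = 3.97934 ms.
Propagation delays (d/s per hop): 0.007, 0.251471, 0.0379487, 0.348969 ms; sum = 0.645388 ms.
End-to-end = 4.625 ms.

4.625 ms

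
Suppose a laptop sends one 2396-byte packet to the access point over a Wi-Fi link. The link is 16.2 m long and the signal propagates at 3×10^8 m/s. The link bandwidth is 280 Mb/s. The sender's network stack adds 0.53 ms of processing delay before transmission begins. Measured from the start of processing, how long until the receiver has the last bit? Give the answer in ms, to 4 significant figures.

L = 2396 × 8 = 19168 bits.
Transmission delay = L/R = 19168 / 280000000 = 0.0684571 ms.
Propagation delay = d/s = 16.2 m / 300000000 m/s = 5.4e-05 ms.
Plus processing delay 0.53 ms = 0.53 ms.
Total = 0.5985 ms.

0.5985 ms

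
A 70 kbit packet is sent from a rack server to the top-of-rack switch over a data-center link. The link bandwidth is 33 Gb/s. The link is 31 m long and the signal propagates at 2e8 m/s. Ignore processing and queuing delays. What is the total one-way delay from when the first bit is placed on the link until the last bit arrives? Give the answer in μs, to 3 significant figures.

2.28 μs

L = 70000 bits.
Transmission delay = L/R = 70000 / 33000000000 = 2.12121 μs.
Propagation delay = d/s = 31 m / 200000000 m/s = 0.155 μs.
Total = 2.28 μs.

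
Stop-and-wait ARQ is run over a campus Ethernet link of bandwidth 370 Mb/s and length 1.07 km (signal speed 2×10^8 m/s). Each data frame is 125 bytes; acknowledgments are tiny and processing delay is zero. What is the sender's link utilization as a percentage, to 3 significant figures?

t_tx = L/R = 1000/370000000 = 2.7027e-06 s.
t_prop = 1070/200000000 = 5.35e-06 s; RTT = 1.07e-05 s.
Cycle = t_tx + RTT = 1.34027e-05 s.
Utilization = t_tx / cycle = 2.7027e-06/1.34027e-05 = 20.2 %.

20.2 %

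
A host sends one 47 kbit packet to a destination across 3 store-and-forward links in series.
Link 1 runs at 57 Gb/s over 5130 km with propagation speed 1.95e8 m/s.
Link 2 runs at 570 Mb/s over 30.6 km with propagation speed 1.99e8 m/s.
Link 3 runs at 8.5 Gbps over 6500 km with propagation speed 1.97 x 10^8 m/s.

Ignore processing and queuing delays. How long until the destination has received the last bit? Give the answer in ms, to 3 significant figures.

L = 47000 bits.
Transmission delays (L/R per hop): 0.000824561, 0.0824561, 0.00552941 ms; sum = 0.0888101 ms.
Propagation delays (d/s per hop): 26.3077, 0.153769, 32.9949 ms; sum = 59.4564 ms.
End-to-end = 59.5 ms.

59.5 ms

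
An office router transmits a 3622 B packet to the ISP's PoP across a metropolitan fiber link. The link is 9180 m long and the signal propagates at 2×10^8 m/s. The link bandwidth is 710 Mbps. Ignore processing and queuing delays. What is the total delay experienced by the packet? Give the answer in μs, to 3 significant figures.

L = 3622 × 8 = 28976 bits.
Transmission delay = L/R = 28976 / 710000000 = 40.8113 μs.
Propagation delay = d/s = 9180 m / 200000000 m/s = 45.9 μs.
Total = 86.7 μs.

86.7 μs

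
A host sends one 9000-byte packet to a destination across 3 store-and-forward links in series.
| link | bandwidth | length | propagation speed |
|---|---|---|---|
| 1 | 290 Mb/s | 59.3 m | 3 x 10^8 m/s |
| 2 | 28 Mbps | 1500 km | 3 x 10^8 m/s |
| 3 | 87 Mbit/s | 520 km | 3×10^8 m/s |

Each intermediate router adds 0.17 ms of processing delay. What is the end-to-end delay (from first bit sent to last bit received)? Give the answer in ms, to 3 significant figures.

10.7 ms

L = 9000 × 8 = 72000 bits.
Transmission delays (L/R per hop): 0.248276, 2.57143, 0.827586 ms; sum = 3.64729 ms.
Propagation delays (d/s per hop): 0.000197667, 5, 1.73333 ms; sum = 6.73353 ms.
Processing at 2 router(s): 2 × 0.17 ms = 0.34 ms.
End-to-end = 10.7 ms.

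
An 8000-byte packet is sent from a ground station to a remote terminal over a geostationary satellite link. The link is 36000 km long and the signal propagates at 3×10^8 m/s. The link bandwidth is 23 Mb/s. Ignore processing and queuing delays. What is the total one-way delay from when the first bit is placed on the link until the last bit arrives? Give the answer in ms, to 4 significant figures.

122.8 ms

L = 8000 × 8 = 64000 bits.
Transmission delay = L/R = 64000 / 23000000 = 2.78261 ms.
Propagation delay = d/s = 36000000 m / 300000000 m/s = 120 ms.
Total = 122.8 ms.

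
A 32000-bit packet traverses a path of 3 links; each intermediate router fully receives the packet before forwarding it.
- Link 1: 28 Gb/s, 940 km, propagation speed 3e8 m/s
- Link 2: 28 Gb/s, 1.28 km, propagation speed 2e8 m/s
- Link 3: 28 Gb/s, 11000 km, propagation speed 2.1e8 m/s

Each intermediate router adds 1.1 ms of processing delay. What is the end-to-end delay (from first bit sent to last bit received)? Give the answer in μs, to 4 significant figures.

Transmission delay per hop = L/R = 32000/28000000000 = 1.14286 μs; 3 hops → 3.42857 μs.
Propagation delays (d/s per hop): 3133.33, 6.4, 52381 μs; sum = 55520.7 μs.
Processing at 2 router(s): 2 × 1.1 ms = 2200 μs.
End-to-end = 57720 μs.

57720 μs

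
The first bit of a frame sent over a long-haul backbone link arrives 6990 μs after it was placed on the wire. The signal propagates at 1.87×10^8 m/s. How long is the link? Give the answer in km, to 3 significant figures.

d = s × t_prop = 187000000 × 0.00699 = 1310 km.

1310 km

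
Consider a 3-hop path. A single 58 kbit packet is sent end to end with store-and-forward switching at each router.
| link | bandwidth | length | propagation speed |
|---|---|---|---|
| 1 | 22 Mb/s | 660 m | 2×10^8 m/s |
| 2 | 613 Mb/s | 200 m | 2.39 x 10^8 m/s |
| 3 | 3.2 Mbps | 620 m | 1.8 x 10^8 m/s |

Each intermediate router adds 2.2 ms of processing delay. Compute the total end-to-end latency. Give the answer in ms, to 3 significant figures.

L = 58000 bits.
Transmission delays (L/R per hop): 2.63636, 0.0946166, 18.125 ms; sum = 20.856 ms.
Propagation delays (d/s per hop): 0.0033, 0.00083682, 0.00344444 ms; sum = 0.00758126 ms.
Processing at 2 router(s): 2 × 2.2 ms = 4.4 ms.
End-to-end = 25.3 ms.

25.3 ms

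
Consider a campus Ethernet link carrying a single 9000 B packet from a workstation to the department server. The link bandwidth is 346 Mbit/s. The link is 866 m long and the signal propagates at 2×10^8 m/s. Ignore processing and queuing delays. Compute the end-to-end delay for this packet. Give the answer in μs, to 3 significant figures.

212 μs

L = 9000 × 8 = 72000 bits.
Transmission delay = L/R = 72000 / 346000000 = 208.092 μs.
Propagation delay = d/s = 866 m / 200000000 m/s = 4.33 μs.
Total = 212 μs.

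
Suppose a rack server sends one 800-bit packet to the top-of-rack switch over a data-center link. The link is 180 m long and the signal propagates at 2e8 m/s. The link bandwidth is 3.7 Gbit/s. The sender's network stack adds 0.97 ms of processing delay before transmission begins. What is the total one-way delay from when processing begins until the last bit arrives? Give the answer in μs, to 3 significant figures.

Transmission delay = L/R = 800 / 3700000000 = 0.216216 μs.
Propagation delay = d/s = 180 m / 200000000 m/s = 0.9 μs.
Plus processing delay 0.97 ms = 970 μs.
Total = 971 μs.

971 μs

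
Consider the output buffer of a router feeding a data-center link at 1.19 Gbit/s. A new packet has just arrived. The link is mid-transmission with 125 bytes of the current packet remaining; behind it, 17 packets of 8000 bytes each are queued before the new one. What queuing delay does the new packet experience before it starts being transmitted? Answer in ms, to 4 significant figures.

Each queued packet: L/R = 64000/1190000000 = 0.0537815 ms.
17 queued → 0.914286 ms.
Plus remaining 1000 bits of current packet: 0.000840336 ms.
Queuing delay = 0.9151 ms.

0.9151 ms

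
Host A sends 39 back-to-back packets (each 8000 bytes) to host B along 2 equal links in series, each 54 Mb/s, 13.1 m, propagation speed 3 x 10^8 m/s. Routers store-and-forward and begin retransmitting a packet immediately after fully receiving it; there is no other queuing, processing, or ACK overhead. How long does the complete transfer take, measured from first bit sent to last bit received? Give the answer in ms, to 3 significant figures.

47.4 ms

Per-hop transmission t_tx = L/R = 64000/54000000 = 1.18519 ms.
Per-hop propagation t_prop = 13.1/300000000 = 4.36667e-05 ms.
Pipeline fill: first packet needs 2·t_tx to clear all hops; remaining 38 packets each add one t_tx.
Total = (2+39-1)·t_tx + 2·t_prop = 40·1.18519 + 2·4.36667e-05 = 47.4 ms.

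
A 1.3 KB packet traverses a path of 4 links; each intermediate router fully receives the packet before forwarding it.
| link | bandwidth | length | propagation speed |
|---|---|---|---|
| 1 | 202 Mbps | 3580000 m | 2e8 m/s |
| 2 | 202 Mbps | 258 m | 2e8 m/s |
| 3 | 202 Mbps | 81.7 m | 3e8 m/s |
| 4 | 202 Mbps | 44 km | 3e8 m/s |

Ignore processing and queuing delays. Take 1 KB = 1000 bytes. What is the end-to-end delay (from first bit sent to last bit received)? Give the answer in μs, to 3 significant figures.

L = 10400 bits.
Transmission delay per hop = L/R = 10400/202000000 = 51.4851 μs; 4 hops → 205.941 μs.
Propagation delays (d/s per hop): 17900, 1.29, 0.272333, 146.667 μs; sum = 18048.2 μs.
End-to-end = 18300 μs.

18300 μs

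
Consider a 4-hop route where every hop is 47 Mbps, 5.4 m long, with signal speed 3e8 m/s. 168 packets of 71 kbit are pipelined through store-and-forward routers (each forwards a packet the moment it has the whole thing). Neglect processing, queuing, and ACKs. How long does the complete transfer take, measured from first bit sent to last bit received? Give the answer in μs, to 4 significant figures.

258300 μs

Per-hop transmission t_tx = L/R = 71000/47000000 = 1510.64 μs.
Per-hop propagation t_prop = 5.4/300000000 = 0.018 μs.
Pipeline fill: first packet needs 4·t_tx to clear all hops; remaining 167 packets each add one t_tx.
Total = (4+168-1)·t_tx + 4·t_prop = 171·1510.64 + 4·0.018 = 258300 μs.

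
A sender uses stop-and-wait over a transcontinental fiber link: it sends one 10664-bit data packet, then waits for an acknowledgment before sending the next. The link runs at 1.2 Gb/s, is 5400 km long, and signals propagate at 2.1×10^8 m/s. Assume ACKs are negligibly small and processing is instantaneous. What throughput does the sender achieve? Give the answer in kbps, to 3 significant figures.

207 kbps

t_tx = L/R = 10664/1200000000 = 8.88667e-06 s.
t_prop = 5400000/210000000 = 0.0257143 s; RTT = 0.0514286 s.
Cycle = t_tx + RTT = 0.0514375 s.
Throughput = L / cycle = 10664 / 0.0514375 = 207 kbps.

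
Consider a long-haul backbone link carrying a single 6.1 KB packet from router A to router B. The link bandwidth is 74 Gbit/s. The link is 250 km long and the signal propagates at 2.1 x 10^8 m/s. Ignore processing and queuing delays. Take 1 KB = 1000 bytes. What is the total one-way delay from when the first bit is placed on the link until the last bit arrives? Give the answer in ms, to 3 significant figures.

1.19 ms

L = 48800 bits.
Transmission delay = L/R = 48800 / 74000000000 = 0.000659459 ms.
Propagation delay = d/s = 250000 m / 210000000 m/s = 1.19048 ms.
Total = 1.19 ms.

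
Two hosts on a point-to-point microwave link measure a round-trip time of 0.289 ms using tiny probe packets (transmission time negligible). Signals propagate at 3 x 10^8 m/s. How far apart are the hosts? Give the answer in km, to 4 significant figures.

43.35 km

One-way propagation = RTT/2 = 0.1445 ms.
d = s × t = 300000000 × 0.0001445 = 43.35 km.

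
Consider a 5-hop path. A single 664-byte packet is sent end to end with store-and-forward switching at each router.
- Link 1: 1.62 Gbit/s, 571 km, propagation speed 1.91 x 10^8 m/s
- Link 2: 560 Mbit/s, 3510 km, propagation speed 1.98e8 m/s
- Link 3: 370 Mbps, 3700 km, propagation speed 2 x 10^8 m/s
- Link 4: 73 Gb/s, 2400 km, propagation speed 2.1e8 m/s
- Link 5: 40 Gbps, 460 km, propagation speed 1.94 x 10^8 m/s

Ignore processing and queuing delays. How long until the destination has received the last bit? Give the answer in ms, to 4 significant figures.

L = 664 × 8 = 5312 bits.
Transmission delays (L/R per hop): 0.00327901, 0.00948571, 0.0143568, 7.27671e-05, 0.0001328 ms; sum = 0.0273271 ms.
Propagation delays (d/s per hop): 2.98953, 17.7273, 18.5, 11.4286, 2.37113 ms; sum = 53.0165 ms.
End-to-end = 53.04 ms.

53.04 ms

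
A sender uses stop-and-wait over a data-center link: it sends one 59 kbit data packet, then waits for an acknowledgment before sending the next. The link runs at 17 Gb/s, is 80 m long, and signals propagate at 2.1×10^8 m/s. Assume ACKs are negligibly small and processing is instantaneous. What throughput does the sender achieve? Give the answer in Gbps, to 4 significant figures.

13.94 Gbps

t_tx = L/R = 59000/17000000000 = 3.47059e-06 s.
t_prop = 80/210000000 = 3.80952e-07 s; RTT = 7.61905e-07 s.
Cycle = t_tx + RTT = 4.23249e-06 s.
Throughput = L / cycle = 59000 / 4.23249e-06 = 13.94 Gbps.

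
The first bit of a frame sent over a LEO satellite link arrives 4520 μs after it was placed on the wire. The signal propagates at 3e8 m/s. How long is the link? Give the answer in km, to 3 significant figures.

d = s × t_prop = 300000000 × 0.00452 = 1360 km.

1360 km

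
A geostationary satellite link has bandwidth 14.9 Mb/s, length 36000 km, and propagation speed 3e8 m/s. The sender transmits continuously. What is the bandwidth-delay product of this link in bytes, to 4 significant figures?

223500 bytes

Propagation delay = 36000000 / 300000000 = 0.12 s.
BDP = R × t_prop = 14900000 × 0.12 = 1788000 bits.
In bytes: 1788000/8 = 223500 bytes.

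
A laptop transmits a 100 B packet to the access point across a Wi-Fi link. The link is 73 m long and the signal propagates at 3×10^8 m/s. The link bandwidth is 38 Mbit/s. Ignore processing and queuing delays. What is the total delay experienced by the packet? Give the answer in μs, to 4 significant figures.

21.30 μs

L = 100 × 8 = 800 bits.
Transmission delay = L/R = 800 / 38000000 = 21.0526 μs.
Propagation delay = d/s = 73 m / 300000000 m/s = 0.243333 μs.
Total = 21.30 μs.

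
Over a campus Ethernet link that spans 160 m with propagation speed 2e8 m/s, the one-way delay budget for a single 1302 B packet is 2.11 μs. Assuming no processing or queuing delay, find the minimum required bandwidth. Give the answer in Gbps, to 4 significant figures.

7.951 Gbps

L = 10416 bits.
Propagation delay = 160 / 200000000 = 0.8 μs.
Transmission budget = 2.11 − 0.8 = 1.31 μs.
R ≥ L / t_tx = 10416 bits / 1.31e-06 s = 7.951 Gbps.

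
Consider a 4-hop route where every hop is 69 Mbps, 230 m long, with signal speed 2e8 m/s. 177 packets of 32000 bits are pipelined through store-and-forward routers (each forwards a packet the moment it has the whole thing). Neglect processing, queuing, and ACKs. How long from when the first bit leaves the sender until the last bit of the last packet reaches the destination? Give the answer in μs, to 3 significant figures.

83500 μs

Per-hop transmission t_tx = L/R = 32000/69000000 = 463.768 μs.
Per-hop propagation t_prop = 230/200000000 = 1.15 μs.
Pipeline fill: first packet needs 4·t_tx to clear all hops; remaining 176 packets each add one t_tx.
Total = (4+177-1)·t_tx + 4·t_prop = 180·463.768 + 4·1.15 = 83500 μs.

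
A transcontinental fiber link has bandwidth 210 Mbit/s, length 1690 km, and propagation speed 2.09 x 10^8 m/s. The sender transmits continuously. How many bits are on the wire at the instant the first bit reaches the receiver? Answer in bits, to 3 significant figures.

Propagation delay = 1690000 / 209000000 = 0.00808612 s.
BDP = R × t_prop = 210000000 × 0.00808612 = 1698090 bits.

1700000 bits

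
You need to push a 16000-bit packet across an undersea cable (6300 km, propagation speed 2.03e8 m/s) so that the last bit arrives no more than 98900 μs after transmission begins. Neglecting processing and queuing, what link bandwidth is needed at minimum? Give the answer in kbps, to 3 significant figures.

Propagation delay = 6300000 / 2.03e+08 = 31034.5 μs.
Transmission budget = 98900 − 31034.5 = 67865.5 μs.
R ≥ L / t_tx = 16000 bits / 0.0678655 s = 236 kbps.

236 kbps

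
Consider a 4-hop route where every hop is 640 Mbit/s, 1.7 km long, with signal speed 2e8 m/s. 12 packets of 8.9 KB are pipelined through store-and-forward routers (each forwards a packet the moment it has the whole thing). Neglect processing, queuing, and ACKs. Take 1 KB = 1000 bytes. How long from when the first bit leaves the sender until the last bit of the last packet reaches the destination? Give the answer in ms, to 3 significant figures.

1.70 ms

Per-hop transmission t_tx = L/R = 71200/640000000 = 0.11125 ms.
Per-hop propagation t_prop = 1700/200000000 = 0.0085 ms.
Pipeline fill: first packet needs 4·t_tx to clear all hops; remaining 11 packets each add one t_tx.
Total = (4+12-1)·t_tx + 4·t_prop = 15·0.11125 + 4·0.0085 = 1.70 ms.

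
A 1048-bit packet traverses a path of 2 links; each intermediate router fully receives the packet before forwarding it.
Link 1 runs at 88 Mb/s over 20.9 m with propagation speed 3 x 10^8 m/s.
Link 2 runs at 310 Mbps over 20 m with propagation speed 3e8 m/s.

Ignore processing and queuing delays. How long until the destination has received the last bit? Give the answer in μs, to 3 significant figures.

15.4 μs

Transmission delays (L/R per hop): 11.9091, 3.38065 μs; sum = 15.2897 μs.
Propagation delays (d/s per hop): 0.0696667, 0.0666667 μs; sum = 0.136333 μs.
End-to-end = 15.4 μs.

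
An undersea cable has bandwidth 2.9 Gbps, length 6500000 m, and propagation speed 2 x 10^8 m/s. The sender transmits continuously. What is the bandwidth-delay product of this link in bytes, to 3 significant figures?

11800000 bytes

Propagation delay = 6500000 / 200000000 = 0.0325 s.
BDP = R × t_prop = 2900000000 × 0.0325 = 94250000 bits.
In bytes: 94250000/8 = 11800000 bytes.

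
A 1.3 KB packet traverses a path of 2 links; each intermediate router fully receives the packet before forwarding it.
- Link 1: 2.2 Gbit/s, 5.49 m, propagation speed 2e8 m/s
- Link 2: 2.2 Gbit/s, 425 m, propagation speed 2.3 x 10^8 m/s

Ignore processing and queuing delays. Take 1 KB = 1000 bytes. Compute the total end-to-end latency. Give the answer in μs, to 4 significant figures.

L = 10400 bits.
Transmission delay per hop = L/R = 10400/2200000000 = 4.72727 μs; 2 hops → 9.45455 μs.
Propagation delays (d/s per hop): 0.02745, 1.84783 μs; sum = 1.87528 μs.
End-to-end = 11.33 μs.

11.33 μs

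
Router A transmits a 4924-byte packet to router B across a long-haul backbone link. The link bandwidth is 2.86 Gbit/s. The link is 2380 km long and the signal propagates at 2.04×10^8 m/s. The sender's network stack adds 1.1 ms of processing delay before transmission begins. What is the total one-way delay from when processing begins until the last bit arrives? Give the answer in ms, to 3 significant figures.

L = 4924 × 8 = 39392 bits.
Transmission delay = L/R = 39392 / 2860000000 = 0.0137734 ms.
Propagation delay = d/s = 2380000 m / 204000000 m/s = 11.6667 ms.
Plus processing delay 1.1 ms = 1.1 ms.
Total = 12.8 ms.

12.8 ms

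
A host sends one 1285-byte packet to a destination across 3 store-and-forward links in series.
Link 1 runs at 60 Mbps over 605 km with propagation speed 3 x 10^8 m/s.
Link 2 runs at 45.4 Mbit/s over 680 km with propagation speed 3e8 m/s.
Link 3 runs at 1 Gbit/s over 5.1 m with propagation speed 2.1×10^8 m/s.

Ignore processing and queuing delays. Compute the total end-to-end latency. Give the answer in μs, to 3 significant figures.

L = 1285 × 8 = 10280 bits.
Transmission delays (L/R per hop): 171.333, 226.432, 10.28 μs; sum = 408.045 μs.
Propagation delays (d/s per hop): 2016.67, 2266.67, 0.0242857 μs; sum = 4283.36 μs.
End-to-end = 4690 μs.

4690 μs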